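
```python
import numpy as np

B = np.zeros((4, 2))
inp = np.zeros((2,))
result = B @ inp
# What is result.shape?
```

(4,)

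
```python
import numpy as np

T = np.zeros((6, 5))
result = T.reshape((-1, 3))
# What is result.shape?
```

(10, 3)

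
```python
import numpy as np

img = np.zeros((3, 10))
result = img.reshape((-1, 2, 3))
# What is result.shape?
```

(5, 2, 3)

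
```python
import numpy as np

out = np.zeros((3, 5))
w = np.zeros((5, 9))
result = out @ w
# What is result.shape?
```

(3, 9)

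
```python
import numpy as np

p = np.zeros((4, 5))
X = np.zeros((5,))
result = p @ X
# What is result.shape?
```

(4,)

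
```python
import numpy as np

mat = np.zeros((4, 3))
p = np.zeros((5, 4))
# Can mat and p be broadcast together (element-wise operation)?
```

No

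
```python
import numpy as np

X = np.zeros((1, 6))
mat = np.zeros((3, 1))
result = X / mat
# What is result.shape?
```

(3, 6)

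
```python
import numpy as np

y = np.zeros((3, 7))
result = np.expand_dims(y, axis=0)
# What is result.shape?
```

(1, 3, 7)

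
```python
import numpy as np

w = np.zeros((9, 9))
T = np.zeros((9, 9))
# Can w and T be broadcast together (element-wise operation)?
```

Yes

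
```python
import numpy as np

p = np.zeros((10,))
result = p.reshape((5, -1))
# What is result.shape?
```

(5, 2)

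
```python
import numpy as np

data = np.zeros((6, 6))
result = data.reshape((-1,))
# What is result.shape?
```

(36,)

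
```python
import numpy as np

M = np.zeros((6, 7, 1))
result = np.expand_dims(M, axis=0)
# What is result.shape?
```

(1, 6, 7, 1)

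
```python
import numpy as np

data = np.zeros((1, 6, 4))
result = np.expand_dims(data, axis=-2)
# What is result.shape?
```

(1, 6, 1, 4)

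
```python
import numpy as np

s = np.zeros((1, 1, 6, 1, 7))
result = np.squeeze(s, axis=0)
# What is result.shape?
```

(1, 6, 1, 7)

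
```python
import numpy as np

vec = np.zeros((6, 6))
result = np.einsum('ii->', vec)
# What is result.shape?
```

()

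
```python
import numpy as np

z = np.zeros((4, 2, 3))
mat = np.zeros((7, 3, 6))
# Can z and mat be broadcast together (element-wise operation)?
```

No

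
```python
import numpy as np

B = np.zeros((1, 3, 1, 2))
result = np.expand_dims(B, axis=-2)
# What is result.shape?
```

(1, 3, 1, 1, 2)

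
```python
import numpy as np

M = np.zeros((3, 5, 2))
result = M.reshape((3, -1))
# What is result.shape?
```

(3, 10)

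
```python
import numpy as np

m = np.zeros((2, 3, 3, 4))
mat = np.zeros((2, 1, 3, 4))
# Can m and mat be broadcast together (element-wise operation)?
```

Yes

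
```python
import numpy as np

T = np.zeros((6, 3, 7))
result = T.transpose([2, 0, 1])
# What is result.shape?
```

(7, 6, 3)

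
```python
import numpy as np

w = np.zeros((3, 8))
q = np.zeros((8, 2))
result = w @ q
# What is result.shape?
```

(3, 2)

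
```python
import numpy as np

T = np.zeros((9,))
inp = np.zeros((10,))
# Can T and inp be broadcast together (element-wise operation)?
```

No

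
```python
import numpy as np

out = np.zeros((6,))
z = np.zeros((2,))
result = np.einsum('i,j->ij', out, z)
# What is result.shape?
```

(6, 2)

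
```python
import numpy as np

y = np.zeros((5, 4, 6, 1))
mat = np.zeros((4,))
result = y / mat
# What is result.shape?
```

(5, 4, 6, 4)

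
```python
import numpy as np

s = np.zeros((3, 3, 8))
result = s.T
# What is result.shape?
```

(8, 3, 3)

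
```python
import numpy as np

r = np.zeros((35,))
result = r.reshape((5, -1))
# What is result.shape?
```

(5, 7)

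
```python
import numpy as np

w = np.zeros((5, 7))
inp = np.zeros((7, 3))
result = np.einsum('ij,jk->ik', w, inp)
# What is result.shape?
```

(5, 3)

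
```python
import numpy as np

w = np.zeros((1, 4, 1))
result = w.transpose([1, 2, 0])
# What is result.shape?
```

(4, 1, 1)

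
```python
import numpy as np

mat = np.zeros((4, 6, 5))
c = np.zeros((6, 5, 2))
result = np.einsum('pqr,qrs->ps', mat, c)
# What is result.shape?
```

(4, 2)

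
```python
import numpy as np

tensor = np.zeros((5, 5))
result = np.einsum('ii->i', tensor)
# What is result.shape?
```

(5,)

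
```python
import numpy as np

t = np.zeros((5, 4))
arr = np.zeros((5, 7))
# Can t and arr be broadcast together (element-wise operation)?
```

No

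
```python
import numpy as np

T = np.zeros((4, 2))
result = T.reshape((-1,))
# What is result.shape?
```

(8,)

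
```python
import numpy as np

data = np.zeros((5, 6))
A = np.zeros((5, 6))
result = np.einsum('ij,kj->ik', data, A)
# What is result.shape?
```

(5, 5)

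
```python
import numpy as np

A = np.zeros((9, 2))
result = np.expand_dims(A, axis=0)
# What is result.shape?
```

(1, 9, 2)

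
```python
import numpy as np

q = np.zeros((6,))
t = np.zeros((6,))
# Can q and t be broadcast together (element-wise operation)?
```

Yes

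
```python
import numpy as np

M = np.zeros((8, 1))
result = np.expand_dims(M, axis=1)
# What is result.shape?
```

(8, 1, 1)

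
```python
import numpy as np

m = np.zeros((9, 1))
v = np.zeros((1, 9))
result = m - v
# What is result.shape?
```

(9, 9)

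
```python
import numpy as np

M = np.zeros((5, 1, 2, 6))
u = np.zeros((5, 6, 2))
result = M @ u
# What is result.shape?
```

(5, 5, 2, 2)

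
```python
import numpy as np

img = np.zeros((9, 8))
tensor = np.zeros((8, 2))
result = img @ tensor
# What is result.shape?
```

(9, 2)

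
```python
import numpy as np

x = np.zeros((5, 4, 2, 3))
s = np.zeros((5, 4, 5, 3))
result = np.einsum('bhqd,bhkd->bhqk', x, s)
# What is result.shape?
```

(5, 4, 2, 5)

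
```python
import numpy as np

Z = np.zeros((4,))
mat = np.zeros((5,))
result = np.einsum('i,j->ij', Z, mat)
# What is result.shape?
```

(4, 5)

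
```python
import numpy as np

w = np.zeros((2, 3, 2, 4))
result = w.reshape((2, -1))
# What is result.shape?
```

(2, 24)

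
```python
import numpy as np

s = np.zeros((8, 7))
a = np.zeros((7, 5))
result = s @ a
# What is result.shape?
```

(8, 5)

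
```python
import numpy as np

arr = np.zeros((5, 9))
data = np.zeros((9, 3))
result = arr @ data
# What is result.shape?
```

(5, 3)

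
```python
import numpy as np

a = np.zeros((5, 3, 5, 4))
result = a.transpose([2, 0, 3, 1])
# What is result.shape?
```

(5, 5, 4, 3)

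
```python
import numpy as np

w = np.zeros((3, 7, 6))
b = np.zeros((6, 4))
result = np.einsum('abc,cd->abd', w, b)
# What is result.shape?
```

(3, 7, 4)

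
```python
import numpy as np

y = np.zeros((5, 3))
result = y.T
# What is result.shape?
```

(3, 5)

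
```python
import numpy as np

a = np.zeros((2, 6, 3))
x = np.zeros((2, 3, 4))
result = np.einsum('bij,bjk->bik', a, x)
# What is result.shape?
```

(2, 6, 4)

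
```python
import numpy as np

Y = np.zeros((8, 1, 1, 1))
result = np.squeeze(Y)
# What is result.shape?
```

(8,)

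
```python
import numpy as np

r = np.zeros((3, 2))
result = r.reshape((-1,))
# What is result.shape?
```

(6,)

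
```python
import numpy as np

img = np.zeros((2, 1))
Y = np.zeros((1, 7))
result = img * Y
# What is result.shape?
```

(2, 7)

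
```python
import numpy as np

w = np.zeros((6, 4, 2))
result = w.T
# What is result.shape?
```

(2, 4, 6)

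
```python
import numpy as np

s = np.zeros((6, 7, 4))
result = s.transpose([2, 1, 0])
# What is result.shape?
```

(4, 7, 6)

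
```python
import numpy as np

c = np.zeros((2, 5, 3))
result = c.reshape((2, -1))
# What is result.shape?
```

(2, 15)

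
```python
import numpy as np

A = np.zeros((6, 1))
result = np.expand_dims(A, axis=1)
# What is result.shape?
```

(6, 1, 1)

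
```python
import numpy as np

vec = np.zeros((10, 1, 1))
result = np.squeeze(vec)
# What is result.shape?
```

(10,)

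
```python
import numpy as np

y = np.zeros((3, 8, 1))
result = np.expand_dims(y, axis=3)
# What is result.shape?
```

(3, 8, 1, 1)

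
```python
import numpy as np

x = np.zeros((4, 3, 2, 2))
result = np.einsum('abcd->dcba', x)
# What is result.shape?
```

(2, 2, 3, 4)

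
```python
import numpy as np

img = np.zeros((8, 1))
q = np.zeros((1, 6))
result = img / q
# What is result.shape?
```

(8, 6)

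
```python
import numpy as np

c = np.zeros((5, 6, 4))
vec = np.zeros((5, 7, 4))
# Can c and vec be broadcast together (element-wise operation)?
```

No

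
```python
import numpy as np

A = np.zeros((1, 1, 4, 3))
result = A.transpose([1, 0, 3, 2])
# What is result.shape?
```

(1, 1, 3, 4)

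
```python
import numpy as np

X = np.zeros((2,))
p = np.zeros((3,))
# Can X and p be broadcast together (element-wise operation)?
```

No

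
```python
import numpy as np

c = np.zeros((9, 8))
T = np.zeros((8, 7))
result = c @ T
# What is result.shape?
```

(9, 7)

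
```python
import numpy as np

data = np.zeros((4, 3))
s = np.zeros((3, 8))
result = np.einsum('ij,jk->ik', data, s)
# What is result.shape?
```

(4, 8)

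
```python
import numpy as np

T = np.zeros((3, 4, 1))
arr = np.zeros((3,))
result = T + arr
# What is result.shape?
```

(3, 4, 3)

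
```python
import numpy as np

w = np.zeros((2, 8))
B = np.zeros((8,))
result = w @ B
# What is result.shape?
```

(2,)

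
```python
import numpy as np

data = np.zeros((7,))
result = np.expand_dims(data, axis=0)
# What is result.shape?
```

(1, 7)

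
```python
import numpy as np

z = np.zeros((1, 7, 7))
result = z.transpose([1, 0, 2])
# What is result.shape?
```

(7, 1, 7)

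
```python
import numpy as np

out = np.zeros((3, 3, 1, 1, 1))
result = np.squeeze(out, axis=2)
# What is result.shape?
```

(3, 3, 1, 1)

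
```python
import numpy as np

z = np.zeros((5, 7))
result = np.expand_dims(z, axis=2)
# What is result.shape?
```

(5, 7, 1)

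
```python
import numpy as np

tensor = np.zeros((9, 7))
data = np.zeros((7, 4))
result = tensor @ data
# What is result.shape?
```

(9, 4)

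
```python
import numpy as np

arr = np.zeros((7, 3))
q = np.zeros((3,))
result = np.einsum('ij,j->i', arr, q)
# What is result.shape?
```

(7,)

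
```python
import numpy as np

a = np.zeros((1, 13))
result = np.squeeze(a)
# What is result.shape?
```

(13,)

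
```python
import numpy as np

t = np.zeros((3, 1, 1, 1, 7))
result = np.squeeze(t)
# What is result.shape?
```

(3, 7)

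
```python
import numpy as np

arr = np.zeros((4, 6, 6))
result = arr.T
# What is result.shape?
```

(6, 6, 4)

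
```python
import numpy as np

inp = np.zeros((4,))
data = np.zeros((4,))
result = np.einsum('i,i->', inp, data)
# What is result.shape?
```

()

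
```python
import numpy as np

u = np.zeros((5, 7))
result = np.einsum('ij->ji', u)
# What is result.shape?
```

(7, 5)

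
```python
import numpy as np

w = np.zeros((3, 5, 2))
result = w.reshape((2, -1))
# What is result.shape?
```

(2, 15)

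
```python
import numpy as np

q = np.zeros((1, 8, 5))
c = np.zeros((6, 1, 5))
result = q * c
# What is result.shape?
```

(6, 8, 5)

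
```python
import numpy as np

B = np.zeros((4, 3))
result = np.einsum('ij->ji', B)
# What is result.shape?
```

(3, 4)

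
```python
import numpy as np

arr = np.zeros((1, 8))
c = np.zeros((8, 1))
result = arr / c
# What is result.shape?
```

(8, 8)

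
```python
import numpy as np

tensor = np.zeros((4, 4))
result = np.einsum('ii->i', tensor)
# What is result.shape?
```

(4,)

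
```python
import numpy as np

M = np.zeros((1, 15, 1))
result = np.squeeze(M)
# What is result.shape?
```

(15,)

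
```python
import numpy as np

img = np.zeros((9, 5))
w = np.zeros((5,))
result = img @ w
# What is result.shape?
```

(9,)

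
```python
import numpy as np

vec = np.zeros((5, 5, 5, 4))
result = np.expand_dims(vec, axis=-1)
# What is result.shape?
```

(5, 5, 5, 4, 1)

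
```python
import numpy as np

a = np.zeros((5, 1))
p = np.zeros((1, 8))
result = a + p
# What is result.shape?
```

(5, 8)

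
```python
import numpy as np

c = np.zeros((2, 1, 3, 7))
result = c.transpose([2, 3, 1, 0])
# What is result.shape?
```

(3, 7, 1, 2)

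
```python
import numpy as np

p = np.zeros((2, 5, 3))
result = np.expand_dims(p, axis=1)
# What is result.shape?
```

(2, 1, 5, 3)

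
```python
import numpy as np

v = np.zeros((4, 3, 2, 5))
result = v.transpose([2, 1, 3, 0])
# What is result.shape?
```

(2, 3, 5, 4)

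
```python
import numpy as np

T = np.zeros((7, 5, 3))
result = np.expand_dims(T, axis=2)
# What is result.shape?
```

(7, 5, 1, 3)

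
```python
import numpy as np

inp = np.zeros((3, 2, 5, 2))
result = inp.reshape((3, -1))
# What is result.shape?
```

(3, 20)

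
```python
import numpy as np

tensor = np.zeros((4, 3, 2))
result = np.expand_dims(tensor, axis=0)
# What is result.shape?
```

(1, 4, 3, 2)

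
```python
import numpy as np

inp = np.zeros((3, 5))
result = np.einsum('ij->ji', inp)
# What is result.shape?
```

(5, 3)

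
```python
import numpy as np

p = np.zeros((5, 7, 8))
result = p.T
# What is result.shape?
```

(8, 7, 5)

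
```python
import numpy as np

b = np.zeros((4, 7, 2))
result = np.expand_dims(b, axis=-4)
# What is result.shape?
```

(1, 4, 7, 2)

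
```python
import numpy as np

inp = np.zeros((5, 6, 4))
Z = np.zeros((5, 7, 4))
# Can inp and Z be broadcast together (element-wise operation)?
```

No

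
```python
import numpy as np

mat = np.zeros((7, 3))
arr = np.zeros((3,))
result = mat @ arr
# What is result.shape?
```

(7,)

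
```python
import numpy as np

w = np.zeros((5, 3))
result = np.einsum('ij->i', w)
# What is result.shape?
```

(5,)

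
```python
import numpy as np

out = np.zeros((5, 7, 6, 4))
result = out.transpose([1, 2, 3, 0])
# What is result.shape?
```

(7, 6, 4, 5)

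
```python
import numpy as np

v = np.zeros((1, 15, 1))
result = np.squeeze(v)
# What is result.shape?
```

(15,)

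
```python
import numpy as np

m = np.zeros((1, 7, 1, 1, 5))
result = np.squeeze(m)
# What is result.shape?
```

(7, 5)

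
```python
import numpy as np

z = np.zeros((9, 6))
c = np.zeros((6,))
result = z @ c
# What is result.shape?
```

(9,)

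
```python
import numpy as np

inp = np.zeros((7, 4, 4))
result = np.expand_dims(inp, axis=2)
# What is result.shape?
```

(7, 4, 1, 4)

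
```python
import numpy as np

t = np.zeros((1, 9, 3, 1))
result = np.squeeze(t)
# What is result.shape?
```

(9, 3)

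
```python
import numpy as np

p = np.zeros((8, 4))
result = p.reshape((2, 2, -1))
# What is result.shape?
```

(2, 2, 8)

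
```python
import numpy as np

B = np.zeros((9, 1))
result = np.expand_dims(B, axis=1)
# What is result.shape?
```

(9, 1, 1)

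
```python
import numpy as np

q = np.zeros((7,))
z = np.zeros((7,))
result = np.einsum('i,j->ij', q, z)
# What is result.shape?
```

(7, 7)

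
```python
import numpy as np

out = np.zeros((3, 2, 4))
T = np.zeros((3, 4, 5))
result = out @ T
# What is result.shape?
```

(3, 2, 5)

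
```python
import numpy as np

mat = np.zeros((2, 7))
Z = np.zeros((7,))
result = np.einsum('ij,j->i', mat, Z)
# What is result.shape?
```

(2,)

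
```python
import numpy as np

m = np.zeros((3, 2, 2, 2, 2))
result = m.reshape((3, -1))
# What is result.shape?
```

(3, 16)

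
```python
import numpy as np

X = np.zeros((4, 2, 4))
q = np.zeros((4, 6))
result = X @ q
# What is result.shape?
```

(4, 2, 6)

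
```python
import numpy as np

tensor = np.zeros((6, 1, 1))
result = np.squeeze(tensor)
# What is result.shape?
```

(6,)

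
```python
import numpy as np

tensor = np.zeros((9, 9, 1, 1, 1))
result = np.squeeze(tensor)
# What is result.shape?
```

(9, 9)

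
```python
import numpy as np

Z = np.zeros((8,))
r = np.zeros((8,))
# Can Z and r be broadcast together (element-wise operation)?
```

Yes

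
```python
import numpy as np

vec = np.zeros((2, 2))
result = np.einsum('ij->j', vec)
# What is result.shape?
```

(2,)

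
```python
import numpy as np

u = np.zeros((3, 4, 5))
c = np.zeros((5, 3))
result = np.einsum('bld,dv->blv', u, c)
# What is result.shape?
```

(3, 4, 3)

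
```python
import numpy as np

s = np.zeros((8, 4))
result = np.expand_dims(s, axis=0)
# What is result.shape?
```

(1, 8, 4)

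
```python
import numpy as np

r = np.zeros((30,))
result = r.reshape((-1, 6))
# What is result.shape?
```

(5, 6)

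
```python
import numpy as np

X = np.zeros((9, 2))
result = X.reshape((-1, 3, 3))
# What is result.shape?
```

(2, 3, 3)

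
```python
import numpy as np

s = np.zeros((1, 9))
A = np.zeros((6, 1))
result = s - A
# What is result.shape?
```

(6, 9)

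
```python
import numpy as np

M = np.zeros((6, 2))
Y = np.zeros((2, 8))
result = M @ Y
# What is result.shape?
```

(6, 8)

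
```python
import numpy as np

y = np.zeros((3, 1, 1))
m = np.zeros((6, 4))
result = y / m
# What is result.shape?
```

(3, 6, 4)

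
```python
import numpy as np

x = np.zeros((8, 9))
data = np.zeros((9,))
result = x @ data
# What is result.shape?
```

(8,)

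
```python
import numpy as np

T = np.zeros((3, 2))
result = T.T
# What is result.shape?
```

(2, 3)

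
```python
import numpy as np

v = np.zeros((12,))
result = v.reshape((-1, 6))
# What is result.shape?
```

(2, 6)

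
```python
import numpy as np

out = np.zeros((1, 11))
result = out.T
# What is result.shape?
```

(11, 1)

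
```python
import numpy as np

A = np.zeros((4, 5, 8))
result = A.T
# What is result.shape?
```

(8, 5, 4)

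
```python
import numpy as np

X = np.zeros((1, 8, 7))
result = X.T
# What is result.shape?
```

(7, 8, 1)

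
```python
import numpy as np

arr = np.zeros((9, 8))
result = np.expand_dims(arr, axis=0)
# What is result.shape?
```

(1, 9, 8)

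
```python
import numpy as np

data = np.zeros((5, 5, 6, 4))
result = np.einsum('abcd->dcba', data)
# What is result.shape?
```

(4, 6, 5, 5)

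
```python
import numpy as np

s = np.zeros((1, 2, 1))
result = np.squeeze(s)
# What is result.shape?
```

(2,)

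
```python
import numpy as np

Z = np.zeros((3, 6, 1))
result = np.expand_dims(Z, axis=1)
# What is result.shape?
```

(3, 1, 6, 1)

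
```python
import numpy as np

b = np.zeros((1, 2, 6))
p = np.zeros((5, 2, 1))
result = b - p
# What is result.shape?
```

(5, 2, 6)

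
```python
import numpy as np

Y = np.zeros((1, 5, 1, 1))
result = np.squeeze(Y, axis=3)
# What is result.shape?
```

(1, 5, 1)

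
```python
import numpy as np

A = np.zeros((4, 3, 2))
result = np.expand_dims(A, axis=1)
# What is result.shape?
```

(4, 1, 3, 2)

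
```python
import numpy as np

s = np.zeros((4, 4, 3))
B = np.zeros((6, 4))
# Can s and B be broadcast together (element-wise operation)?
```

No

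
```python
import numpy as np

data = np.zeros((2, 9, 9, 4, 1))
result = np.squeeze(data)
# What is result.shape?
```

(2, 9, 9, 4)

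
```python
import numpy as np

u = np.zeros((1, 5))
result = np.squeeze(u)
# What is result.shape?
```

(5,)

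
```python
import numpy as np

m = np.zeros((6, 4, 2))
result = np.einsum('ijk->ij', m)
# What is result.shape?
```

(6, 4)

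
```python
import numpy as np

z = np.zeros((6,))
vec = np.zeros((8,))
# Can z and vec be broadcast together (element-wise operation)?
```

No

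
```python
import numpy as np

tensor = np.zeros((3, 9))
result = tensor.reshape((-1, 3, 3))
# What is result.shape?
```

(3, 3, 3)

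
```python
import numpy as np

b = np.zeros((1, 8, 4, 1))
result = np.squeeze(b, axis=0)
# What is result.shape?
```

(8, 4, 1)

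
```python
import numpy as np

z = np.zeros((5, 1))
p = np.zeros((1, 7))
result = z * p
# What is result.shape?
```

(5, 7)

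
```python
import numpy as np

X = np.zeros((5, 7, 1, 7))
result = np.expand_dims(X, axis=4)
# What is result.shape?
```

(5, 7, 1, 7, 1)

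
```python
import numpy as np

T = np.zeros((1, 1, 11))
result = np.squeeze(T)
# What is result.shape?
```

(11,)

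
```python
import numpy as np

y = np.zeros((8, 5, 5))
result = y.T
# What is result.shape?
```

(5, 5, 8)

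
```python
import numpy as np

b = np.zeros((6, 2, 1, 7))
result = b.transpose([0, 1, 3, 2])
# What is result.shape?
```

(6, 2, 7, 1)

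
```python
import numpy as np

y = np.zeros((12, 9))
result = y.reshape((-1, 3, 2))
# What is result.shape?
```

(18, 3, 2)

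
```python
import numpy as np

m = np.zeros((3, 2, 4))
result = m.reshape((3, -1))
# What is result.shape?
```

(3, 8)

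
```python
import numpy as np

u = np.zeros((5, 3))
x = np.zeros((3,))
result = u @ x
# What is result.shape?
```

(5,)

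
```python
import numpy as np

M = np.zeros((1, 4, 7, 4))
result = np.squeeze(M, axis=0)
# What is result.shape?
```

(4, 7, 4)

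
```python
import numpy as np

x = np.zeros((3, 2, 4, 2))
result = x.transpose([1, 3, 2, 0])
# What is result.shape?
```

(2, 2, 4, 3)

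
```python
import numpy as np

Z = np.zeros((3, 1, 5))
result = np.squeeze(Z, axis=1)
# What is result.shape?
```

(3, 5)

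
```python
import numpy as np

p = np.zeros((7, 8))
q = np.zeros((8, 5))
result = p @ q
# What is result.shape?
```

(7, 5)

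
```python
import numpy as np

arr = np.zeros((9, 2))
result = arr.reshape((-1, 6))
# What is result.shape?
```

(3, 6)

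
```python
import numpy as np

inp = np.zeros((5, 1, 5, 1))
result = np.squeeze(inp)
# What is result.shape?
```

(5, 5)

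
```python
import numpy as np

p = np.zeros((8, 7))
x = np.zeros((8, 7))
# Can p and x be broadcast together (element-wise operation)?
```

Yes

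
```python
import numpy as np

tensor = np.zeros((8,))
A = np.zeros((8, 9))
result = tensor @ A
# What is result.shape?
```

(9,)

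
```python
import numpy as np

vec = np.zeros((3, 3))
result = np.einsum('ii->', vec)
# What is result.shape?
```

()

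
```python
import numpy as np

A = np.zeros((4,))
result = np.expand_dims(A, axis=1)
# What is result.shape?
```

(4, 1)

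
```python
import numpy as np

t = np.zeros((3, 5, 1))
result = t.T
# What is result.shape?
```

(1, 5, 3)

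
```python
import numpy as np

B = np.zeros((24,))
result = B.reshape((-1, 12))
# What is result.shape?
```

(2, 12)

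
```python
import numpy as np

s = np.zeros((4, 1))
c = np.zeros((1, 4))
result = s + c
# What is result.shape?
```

(4, 4)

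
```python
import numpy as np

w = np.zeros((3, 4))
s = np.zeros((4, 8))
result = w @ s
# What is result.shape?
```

(3, 8)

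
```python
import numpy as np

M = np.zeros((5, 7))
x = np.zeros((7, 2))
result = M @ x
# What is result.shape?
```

(5, 2)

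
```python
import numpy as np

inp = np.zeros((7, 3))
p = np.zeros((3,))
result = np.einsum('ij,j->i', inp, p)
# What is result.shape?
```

(7,)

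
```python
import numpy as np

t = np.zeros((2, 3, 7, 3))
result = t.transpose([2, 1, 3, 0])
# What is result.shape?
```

(7, 3, 3, 2)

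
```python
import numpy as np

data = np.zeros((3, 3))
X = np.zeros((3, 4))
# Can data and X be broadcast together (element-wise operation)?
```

No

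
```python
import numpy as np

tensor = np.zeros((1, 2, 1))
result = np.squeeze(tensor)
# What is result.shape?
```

(2,)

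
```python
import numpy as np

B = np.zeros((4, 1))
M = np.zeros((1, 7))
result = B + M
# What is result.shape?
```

(4, 7)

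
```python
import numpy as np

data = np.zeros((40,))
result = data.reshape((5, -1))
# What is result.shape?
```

(5, 8)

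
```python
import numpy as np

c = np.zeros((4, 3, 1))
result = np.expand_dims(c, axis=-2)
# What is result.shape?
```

(4, 3, 1, 1)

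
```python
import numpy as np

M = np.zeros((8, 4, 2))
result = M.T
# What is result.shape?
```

(2, 4, 8)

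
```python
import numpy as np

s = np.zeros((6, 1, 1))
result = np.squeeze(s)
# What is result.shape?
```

(6,)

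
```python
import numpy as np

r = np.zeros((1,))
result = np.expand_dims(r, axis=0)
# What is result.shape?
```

(1, 1)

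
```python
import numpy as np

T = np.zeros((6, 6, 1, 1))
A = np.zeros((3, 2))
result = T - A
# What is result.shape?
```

(6, 6, 3, 2)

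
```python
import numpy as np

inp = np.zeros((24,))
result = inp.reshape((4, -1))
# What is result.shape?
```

(4, 6)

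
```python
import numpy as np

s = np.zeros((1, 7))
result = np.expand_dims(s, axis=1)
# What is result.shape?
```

(1, 1, 7)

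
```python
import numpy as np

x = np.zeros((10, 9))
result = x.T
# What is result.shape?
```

(9, 10)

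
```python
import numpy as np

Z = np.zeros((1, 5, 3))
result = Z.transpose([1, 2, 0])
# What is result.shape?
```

(5, 3, 1)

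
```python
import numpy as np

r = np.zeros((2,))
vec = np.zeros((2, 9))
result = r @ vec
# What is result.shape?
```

(9,)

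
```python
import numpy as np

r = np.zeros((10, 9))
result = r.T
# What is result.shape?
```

(9, 10)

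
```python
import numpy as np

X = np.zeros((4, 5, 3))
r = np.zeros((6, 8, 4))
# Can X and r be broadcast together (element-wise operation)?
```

No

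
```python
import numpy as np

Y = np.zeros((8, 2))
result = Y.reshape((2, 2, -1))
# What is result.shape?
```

(2, 2, 4)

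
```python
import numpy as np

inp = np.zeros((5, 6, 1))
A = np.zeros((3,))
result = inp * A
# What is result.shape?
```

(5, 6, 3)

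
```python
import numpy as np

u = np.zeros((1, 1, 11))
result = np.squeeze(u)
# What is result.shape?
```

(11,)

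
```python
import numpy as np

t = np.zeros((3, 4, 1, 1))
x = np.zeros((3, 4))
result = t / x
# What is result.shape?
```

(3, 4, 3, 4)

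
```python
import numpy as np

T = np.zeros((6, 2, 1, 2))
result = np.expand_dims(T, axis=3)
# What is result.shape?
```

(6, 2, 1, 1, 2)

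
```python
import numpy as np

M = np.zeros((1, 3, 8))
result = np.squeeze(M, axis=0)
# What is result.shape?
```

(3, 8)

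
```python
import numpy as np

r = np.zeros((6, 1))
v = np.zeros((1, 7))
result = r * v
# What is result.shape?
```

(6, 7)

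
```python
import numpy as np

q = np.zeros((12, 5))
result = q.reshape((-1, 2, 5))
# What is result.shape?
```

(6, 2, 5)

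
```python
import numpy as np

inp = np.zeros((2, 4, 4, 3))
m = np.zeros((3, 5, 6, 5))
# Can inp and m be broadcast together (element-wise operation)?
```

No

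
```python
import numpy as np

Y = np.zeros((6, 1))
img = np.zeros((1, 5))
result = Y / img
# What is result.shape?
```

(6, 5)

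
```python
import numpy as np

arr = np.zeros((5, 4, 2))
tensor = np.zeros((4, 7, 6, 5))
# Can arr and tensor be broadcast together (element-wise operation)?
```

No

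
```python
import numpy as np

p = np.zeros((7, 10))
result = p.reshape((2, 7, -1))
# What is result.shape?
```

(2, 7, 5)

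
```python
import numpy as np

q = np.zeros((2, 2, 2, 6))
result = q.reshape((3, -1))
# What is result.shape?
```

(3, 16)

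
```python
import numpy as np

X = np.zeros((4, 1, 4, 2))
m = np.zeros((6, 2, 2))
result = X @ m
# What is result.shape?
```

(4, 6, 4, 2)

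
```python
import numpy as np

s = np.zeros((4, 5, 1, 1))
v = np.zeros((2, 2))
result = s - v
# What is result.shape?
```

(4, 5, 2, 2)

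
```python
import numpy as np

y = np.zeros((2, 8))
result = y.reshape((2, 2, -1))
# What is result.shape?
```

(2, 2, 4)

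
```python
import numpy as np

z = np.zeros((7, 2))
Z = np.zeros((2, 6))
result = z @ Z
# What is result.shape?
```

(7, 6)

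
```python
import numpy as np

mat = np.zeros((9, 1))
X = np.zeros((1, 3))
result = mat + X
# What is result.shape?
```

(9, 3)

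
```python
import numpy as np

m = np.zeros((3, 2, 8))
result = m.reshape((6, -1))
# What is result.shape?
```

(6, 8)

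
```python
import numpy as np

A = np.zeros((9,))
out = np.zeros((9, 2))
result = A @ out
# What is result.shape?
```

(2,)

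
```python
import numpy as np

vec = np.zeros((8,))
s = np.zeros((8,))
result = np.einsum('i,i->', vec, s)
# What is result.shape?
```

()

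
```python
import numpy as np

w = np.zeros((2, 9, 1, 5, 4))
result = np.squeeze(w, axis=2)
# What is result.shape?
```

(2, 9, 5, 4)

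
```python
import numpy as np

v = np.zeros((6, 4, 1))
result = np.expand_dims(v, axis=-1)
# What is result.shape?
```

(6, 4, 1, 1)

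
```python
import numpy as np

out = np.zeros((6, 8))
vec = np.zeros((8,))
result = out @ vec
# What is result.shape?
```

(6,)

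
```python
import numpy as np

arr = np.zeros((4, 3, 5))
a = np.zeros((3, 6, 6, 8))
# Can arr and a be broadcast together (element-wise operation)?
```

No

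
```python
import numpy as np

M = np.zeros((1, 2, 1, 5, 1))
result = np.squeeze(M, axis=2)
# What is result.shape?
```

(1, 2, 5, 1)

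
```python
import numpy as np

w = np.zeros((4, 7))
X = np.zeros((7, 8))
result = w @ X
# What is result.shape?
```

(4, 8)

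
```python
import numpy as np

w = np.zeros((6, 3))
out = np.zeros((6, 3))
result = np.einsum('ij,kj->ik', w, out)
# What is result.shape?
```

(6, 6)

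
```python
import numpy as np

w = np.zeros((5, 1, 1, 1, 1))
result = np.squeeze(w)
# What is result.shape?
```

(5,)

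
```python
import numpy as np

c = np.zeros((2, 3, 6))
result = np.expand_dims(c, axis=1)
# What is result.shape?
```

(2, 1, 3, 6)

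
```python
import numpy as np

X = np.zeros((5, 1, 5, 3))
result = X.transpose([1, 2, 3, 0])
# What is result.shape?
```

(1, 5, 3, 5)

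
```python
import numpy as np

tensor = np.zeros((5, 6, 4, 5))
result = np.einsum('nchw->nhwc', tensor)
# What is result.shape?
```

(5, 4, 5, 6)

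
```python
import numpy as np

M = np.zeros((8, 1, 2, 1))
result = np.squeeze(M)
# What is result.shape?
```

(8, 2)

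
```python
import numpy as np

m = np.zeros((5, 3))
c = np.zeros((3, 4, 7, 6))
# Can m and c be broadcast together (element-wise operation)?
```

No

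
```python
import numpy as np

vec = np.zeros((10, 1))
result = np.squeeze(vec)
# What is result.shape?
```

(10,)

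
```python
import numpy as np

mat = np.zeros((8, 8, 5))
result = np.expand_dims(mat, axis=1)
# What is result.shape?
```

(8, 1, 8, 5)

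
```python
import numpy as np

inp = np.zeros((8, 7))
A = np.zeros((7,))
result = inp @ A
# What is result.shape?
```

(8,)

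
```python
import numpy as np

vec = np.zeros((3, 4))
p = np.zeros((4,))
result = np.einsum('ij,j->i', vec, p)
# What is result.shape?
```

(3,)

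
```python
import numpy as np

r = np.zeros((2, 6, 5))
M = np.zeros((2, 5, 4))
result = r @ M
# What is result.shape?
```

(2, 6, 4)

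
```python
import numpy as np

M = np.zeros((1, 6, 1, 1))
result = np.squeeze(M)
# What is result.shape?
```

(6,)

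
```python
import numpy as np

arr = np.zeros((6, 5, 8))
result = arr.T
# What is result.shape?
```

(8, 5, 6)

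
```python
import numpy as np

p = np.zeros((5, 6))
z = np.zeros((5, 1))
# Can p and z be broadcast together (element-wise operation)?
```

Yes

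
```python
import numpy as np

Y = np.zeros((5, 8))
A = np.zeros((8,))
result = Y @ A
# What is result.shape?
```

(5,)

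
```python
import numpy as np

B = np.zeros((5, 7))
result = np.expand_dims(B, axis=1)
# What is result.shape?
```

(5, 1, 7)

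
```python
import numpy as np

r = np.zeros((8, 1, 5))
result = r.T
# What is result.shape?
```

(5, 1, 8)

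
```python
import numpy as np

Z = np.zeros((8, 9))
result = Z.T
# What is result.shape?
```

(9, 8)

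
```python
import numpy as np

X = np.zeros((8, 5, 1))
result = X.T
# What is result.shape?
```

(1, 5, 8)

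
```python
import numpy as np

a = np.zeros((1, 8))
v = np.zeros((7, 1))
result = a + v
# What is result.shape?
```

(7, 8)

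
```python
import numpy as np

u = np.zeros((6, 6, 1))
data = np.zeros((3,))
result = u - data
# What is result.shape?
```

(6, 6, 3)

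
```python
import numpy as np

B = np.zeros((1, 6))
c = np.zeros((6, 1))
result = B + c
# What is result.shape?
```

(6, 6)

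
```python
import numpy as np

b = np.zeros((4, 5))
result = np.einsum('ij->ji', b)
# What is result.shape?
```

(5, 4)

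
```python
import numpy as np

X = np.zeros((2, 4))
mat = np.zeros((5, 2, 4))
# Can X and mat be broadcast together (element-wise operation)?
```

Yes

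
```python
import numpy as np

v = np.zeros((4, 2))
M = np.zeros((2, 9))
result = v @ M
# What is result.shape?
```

(4, 9)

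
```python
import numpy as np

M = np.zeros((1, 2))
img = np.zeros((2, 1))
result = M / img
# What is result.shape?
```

(2, 2)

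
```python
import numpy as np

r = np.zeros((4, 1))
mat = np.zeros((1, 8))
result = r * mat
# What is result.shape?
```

(4, 8)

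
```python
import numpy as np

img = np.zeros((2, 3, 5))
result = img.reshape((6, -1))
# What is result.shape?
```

(6, 5)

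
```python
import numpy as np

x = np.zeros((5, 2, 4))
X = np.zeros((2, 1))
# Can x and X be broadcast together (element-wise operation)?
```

Yes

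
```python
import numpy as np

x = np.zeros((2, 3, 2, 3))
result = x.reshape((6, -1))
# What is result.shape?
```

(6, 6)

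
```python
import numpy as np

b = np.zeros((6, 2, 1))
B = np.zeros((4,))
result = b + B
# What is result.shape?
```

(6, 2, 4)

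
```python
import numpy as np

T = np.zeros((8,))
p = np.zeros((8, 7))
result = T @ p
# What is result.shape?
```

(7,)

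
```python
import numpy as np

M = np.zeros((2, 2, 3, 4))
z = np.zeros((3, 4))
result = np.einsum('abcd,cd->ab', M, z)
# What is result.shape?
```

(2, 2)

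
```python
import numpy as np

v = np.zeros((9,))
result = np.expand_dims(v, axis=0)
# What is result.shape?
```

(1, 9)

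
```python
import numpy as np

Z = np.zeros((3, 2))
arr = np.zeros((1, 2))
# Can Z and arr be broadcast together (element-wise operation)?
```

Yes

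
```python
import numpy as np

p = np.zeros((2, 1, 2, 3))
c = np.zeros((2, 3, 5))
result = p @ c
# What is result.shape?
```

(2, 2, 2, 5)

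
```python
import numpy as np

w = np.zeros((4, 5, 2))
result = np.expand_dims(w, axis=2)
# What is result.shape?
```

(4, 5, 1, 2)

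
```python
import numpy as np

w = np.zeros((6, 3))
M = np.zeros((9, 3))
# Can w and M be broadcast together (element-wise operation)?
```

No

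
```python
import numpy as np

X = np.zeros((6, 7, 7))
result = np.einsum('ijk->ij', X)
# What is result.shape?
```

(6, 7)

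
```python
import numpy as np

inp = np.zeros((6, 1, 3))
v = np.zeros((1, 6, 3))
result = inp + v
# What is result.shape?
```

(6, 6, 3)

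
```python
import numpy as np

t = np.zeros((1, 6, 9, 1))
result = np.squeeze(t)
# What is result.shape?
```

(6, 9)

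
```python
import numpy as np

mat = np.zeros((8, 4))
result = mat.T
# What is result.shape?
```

(4, 8)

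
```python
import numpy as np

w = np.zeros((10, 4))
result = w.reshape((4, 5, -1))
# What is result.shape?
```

(4, 5, 2)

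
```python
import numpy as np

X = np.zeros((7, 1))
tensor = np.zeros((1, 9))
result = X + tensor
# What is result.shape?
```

(7, 9)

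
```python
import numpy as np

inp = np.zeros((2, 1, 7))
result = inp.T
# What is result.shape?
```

(7, 1, 2)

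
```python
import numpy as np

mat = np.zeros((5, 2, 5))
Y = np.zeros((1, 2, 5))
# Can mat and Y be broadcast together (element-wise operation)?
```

Yes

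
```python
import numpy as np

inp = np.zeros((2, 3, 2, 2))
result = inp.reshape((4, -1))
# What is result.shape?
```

(4, 6)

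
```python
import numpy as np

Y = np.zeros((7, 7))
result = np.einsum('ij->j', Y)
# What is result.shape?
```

(7,)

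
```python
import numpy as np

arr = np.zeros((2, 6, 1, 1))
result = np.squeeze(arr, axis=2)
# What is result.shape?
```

(2, 6, 1)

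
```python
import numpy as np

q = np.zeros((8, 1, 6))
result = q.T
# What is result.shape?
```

(6, 1, 8)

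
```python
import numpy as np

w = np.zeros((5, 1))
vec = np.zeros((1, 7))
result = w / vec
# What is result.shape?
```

(5, 7)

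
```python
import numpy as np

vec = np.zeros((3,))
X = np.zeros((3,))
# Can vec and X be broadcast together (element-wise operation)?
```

Yes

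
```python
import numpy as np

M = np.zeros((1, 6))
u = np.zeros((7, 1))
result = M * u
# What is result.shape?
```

(7, 6)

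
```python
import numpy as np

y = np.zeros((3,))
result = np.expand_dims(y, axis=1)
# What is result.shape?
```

(3, 1)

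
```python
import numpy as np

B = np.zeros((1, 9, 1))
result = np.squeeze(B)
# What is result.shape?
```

(9,)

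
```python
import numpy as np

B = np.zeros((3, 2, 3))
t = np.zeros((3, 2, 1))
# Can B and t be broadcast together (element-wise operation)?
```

Yes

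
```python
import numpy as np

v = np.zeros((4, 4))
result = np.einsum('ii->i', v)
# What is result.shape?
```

(4,)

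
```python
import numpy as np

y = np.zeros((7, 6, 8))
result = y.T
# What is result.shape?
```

(8, 6, 7)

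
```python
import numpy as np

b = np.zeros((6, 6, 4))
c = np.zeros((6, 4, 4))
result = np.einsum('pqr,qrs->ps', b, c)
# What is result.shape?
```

(6, 4)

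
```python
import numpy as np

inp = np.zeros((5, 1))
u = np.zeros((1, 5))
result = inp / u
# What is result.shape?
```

(5, 5)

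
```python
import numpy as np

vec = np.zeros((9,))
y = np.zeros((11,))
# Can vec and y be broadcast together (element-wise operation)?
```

No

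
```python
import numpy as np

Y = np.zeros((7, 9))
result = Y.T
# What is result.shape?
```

(9, 7)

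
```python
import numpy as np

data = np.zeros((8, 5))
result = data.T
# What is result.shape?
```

(5, 8)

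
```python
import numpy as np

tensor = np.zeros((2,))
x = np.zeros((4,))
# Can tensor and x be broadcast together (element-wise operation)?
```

No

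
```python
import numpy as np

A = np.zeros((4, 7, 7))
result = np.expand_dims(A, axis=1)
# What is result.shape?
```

(4, 1, 7, 7)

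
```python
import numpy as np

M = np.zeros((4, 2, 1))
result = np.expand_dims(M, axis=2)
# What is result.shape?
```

(4, 2, 1, 1)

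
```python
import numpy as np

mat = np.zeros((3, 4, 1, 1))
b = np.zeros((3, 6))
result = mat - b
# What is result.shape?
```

(3, 4, 3, 6)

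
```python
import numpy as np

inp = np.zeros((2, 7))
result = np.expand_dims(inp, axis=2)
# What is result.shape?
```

(2, 7, 1)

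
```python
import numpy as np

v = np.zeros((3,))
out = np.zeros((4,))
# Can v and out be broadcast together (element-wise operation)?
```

No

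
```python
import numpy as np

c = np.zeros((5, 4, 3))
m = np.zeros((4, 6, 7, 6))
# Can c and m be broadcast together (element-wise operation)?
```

No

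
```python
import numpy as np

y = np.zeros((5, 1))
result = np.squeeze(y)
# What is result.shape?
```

(5,)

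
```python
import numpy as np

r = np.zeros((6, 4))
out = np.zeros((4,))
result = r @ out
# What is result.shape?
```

(6,)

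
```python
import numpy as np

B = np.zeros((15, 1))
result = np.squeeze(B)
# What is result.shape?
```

(15,)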